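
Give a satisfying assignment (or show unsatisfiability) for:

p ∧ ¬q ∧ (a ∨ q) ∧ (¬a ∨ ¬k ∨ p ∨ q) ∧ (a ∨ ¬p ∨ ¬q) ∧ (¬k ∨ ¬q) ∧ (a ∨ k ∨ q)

Unit clause (p) forces p = True.
Unit clause (¬q) forces q = False.
In (a ∨ q) only a is left, so a = True.
Set k = False.
Check each clause:
  (p): p holds.
  (¬q): ¬q holds.
  (a ∨ q): a holds.
  (¬a ∨ ¬k ∨ p ∨ q): ¬k holds.
  (a ∨ ¬p ∨ ¬q): a holds.
  (¬k ∨ ¬q): ¬k holds.
  (a ∨ k ∨ q): a holds.
All clauses satisfied.

q = False, a = True, p = True, k = False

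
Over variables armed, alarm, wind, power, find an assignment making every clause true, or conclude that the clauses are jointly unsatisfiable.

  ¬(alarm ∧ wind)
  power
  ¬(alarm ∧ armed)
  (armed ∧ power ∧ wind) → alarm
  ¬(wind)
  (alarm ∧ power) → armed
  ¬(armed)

armed = False, alarm = False, wind = False, power = True

Unit clause (¬armed) forces armed = False.
Unit clause (power) forces power = True.
Unit clause (¬wind) forces wind = False.
In (¬alarm ∨ armed ∨ ¬power) only ¬alarm is left, so alarm = False.
Check each clause:
  (¬armed): ¬armed holds.
  (¬alarm ∨ armed ∨ ¬power): ¬alarm holds.
  (power): power holds.
  (alarm ∨ ¬armed ∨ ¬power ∨ ¬wind): ¬armed holds.
  (¬alarm ∨ ¬armed): ¬alarm holds.
  (¬wind): ¬wind holds.
  (¬alarm ∨ ¬wind): ¬alarm holds.
All clauses satisfied.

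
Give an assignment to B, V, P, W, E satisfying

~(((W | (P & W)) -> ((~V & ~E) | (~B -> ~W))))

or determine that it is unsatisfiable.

B=F, V=F, P=T, W=T, E=T

  ~(((W | (P & W)) -> ((~V & ~E) | (~B -> ~W)))) = True
    (W | (P & W)) -> ((~V & ~E) | (~B -> ~W)) = False
      W | (P & W) = True
        P & W = True
      (~V & ~E) | (~B -> ~W) = False
        ~V & ~E = False
          ~V = True
          ~E = False
        ~B -> ~W = False
          ~B = True
          ~W = False
The formula evaluates to True.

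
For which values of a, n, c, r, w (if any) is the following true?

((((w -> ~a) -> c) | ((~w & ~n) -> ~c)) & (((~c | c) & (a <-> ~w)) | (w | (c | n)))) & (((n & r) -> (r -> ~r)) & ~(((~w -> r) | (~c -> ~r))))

The formula is unsatisfiable.

The conjunct ~(((~w -> r) | (~c -> ~r))) is unsatisfiable on its own:
  c=F, r=F, w=F: evaluates to False.
  c=F, r=F, w=T: evaluates to False.
  c=F, r=T, w=F: evaluates to False.
  c=F, r=T, w=T: evaluates to False.
  c=T, r=F, w=F: evaluates to False.
  c=T, r=F, w=T: evaluates to False.
  c=T, r=T, w=F: evaluates to False.
  c=T, r=T, w=T: evaluates to False.
So the whole conjunction is unsatisfiable.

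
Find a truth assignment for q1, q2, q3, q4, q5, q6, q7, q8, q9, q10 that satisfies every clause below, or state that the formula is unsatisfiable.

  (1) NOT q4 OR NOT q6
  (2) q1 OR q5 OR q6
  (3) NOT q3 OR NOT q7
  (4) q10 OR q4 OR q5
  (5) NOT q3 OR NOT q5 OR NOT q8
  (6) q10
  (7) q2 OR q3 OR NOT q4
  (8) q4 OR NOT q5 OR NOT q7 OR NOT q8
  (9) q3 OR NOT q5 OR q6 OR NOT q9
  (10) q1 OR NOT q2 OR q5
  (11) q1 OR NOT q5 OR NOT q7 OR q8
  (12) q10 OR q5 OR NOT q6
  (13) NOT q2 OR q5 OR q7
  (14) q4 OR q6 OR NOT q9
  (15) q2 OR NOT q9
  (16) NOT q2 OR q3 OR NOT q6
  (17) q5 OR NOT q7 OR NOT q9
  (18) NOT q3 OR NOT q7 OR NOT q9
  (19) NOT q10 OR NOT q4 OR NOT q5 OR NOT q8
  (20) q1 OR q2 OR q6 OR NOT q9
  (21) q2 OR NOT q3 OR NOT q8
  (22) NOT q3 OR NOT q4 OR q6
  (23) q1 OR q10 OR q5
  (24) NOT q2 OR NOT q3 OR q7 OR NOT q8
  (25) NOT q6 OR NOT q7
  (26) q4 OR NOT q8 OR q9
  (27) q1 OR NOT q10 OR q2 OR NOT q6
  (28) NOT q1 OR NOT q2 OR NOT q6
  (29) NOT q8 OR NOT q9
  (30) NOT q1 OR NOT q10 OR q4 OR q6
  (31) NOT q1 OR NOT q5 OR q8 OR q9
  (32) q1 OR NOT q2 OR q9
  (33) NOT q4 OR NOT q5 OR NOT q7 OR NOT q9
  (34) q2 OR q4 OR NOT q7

q1 = False; q2 = False; q3 = False; q4 = False; q5 = True; q6 = False; q7 = False; q8 = False; q9 = False; q10 = True

Unit clause (q10) forces q10 = True.
Set q1 = False.
Set q2 = False.
  then (q2 OR NOT q9) forces q9 = False.
  then (q1 OR NOT q10 OR q2 OR NOT q6) forces q6 = False.
  then (q1 OR q5 OR q6) forces q5 = True.
Set q3 = False.
  then (q2 OR q3 OR NOT q4) forces q4 = False.
  then (q4 OR NOT q8 OR q9) forces q8 = False.
  then (q2 OR q4 OR NOT q7) forces q7 = False.
All clauses satisfied.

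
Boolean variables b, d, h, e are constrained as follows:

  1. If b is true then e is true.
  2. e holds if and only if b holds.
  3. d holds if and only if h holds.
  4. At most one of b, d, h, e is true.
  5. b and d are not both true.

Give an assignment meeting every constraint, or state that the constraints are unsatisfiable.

b = False, d = False, h = False, e = False

  (1) b=F ⇒ e: vacuous ✓
  (2) e=F, b=F — same ✓
  (3) d=F, h=F — same ✓
  (4) {b, d, h, e}: 0 true — at most one ✓
  (5) b=F, d=F — not both ✓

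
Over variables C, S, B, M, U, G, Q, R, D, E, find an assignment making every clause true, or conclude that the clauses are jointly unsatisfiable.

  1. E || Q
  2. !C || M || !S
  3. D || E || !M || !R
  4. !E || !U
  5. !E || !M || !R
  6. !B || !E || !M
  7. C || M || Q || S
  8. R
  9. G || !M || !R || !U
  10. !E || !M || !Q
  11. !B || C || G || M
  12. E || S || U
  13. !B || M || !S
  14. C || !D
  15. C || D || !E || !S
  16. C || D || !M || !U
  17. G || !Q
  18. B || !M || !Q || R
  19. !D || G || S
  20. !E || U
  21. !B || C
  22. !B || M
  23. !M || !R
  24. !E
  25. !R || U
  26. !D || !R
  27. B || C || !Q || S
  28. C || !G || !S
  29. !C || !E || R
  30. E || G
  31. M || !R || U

Unit clause (R) forces R = True.
In (!M || !R) only !M is left, so M = False.
Unit clause (!E) forces E = False.
In (!R || U) only U is left, so U = True.
In (!D || !R) only !D is left, so D = False.
In (E || G) only G is left, so G = True.
In (E || Q) only Q is left, so Q = True.
In (!B || M) only !B is left, so B = False.
Set C = True.
  then (!C || M || !S) forces S = False.
All clauses satisfied.

C=T, S=F, B=F, M=F, U=T, G=T, Q=T, R=T, D=F, E=F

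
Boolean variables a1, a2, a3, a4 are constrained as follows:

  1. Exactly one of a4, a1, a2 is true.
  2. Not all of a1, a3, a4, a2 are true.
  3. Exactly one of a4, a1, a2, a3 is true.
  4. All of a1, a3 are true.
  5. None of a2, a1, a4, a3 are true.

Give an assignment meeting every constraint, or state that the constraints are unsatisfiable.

Case a1 = True:
  Constraint (5) is violated (a1=T) — contradiction.
Case a1 = False:
  Constraint (4) is violated (a1=F) — contradiction.
Both cases fail — unsatisfiable.

UNSATISFIABLE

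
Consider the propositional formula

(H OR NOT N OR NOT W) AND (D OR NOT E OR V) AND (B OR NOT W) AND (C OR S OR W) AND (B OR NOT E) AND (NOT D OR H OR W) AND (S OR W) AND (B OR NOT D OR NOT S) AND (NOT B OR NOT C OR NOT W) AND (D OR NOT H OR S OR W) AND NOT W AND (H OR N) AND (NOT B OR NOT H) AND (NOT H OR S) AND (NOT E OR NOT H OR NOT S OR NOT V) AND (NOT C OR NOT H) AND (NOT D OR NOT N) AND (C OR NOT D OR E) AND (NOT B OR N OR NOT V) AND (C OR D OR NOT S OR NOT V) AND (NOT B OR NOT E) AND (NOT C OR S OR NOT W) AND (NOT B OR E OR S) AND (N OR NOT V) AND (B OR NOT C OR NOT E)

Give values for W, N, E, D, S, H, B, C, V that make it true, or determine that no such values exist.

Unit clause (NOT W) forces W = False.
In (S OR W) only S is left, so S = True.
Set N = True.
  then (NOT D OR NOT N) forces D = False.
Try E = True:
  (D OR NOT E OR V) forces V = True.
  (B OR NOT E) forces B = True.
  clause (NOT B OR NOT E) is falsified — backtrack.
So E = False.
Set H = False.
Set B = False.
Set C = False.
  then (C OR D OR NOT S OR NOT V) forces V = False.
All clauses satisfied.

W = False, N = True, E = False, D = False, S = True, H = False, B = False, C = False, V = False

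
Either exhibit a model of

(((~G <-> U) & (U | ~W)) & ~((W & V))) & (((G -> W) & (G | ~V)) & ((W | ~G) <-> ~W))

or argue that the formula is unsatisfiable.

U: True; G: False; W: False; V: False

  ((~G <-> U) & (U | ~W)) & ~((W & V)) = True
    (~G <-> U) & (U | ~W) = True
      ~G <-> U = True
        ~G = True
      U | ~W = True
        ~W = True
    ~((W & V)) = True
      W & V = False
  ((G -> W) & (G | ~V)) & ((W | ~G) <-> ~W) = True
    (G -> W) & (G | ~V) = True
      G -> W = True
      G | ~V = True
        ~V = True
    (W | ~G) <-> ~W = True
      W | ~G = True
        ~G = True
      ~W = True
Both conjuncts True, so the formula holds.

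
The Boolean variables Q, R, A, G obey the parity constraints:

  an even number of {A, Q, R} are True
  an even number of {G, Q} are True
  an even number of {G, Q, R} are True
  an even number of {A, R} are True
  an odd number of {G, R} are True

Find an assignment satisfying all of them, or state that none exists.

Unsatisfiable — no assignment works.

Adding constraints 1, 3, 4, 5 mod 2: every variable appears an even number of times on the left, so the left side is 0.
But the right sides sum to 1 (mod 2). 0 ≠ 1 — the system is inconsistent.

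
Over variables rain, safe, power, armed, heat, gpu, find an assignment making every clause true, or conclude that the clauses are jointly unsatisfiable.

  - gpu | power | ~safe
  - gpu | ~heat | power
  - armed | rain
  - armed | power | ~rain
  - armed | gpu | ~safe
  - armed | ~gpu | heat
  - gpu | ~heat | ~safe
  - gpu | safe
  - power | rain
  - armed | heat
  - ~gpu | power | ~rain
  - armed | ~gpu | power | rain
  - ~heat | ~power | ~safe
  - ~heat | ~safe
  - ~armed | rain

rain = True, safe = False, power = True, armed = True, heat = True, gpu = True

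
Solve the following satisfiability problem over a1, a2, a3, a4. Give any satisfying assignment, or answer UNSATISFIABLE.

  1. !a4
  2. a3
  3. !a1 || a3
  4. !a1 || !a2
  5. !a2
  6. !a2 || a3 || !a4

a1=T; a2=F; a3=T; a4=F

Unit clause (!a4) forces a4 = False.
Unit clause (a3) forces a3 = True.
Unit clause (!a2) forces a2 = False.
Set a1 = True.
Check each clause:
  (!a4): !a4 holds.
  (a3): a3 holds.
  (!a1 || a3): a3 holds.
  (!a1 || !a2): !a2 holds.
  (!a2): !a2 holds.
  (!a2 || a3 || !a4): !a2 holds.
All clauses satisfied.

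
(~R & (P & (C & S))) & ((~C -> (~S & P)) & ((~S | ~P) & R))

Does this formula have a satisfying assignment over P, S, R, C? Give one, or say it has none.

No satisfying assignment exists.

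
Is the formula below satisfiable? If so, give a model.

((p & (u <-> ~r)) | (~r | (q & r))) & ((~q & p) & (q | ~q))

q=F, p=T, r=F, u=T

  (p & (u <-> ~r)) | (~r | (q & r)) = True
    p & (u <-> ~r) = True
      u <-> ~r = True
        ~r = True
    ~r | (q & r) = True
      ~r = True
      q & r = False
  (~q & p) & (q | ~q) = True
    ~q & p = True
      ~q = True
    q | ~q = True
      ~q = True
Both conjuncts True, so the formula holds.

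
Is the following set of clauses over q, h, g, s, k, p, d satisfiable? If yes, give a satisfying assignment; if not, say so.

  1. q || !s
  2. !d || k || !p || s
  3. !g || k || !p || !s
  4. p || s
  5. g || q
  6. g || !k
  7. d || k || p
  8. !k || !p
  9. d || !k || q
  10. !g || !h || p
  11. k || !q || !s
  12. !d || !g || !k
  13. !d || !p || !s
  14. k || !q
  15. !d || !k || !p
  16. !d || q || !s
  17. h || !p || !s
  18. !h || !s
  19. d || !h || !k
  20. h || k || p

Set q = False.
  then (q || !s) forces s = False.
  then (p || s) forces p = True.
  then (g || q) forces g = True.
  then (!k || !p) forces k = False.
  then (!d || k || !p || s) forces d = False.
Set h = True.
All clauses satisfied.

q = False, h = True, g = True, s = False, k = False, p = True, d = False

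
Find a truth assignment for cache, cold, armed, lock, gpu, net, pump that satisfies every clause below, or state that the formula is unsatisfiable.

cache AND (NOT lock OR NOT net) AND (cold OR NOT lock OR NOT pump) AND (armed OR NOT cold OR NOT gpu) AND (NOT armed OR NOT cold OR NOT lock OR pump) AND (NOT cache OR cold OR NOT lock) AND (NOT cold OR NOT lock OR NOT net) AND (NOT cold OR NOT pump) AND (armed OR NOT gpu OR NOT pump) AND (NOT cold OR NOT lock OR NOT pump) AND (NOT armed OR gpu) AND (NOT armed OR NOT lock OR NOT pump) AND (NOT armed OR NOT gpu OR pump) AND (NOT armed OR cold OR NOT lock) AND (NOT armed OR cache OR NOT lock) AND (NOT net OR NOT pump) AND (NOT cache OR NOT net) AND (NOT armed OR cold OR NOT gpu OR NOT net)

Unit clause (cache) forces cache = True.
In (NOT cache OR NOT net) only NOT net is left, so net = False.
Set cold = False.
  then (NOT cache OR cold OR NOT lock) forces lock = False.
Set armed = False.
Set gpu = True.
  then (armed OR NOT gpu OR NOT pump) forces pump = False.
All clauses satisfied.

cache = True; cold = False; armed = False; lock = False; gpu = True; net = False; pump = False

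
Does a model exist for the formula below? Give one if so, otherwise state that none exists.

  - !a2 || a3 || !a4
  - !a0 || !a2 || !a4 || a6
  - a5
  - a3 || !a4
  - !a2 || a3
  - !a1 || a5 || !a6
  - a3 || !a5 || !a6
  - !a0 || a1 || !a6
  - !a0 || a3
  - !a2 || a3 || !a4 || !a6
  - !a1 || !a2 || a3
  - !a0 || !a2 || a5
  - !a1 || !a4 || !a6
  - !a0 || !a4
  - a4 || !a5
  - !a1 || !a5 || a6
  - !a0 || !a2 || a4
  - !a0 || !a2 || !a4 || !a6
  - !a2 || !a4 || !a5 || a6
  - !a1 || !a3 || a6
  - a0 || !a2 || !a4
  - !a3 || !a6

Unit clause (a5) forces a5 = True.
In (a4 || !a5) only a4 is left, so a4 = True.
In (a3 || !a4) only a3 is left, so a3 = True.
In (!a0 || !a4) only !a0 is left, so a0 = False.
In (a0 || !a2 || !a4) only !a2 is left, so a2 = False.
In (!a3 || !a6) only !a6 is left, so a6 = False.
In (!a1 || !a5 || a6) only !a1 is left, so a1 = False.
All clauses satisfied.

a0: False; a1: False; a2: False; a3: True; a4: True; a5: True; a6: False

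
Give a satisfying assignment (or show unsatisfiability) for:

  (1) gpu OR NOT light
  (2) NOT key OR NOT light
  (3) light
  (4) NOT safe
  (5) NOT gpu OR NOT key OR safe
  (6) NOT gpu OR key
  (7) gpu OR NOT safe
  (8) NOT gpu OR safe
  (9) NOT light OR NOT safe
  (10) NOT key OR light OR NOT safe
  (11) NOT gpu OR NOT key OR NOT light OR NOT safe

Case light = True:
  (gpu OR NOT light) forces gpu = True.
  (NOT key OR NOT light) forces key = False.
  Clause (NOT gpu OR key) is falsified — contradiction.
Case light = False:
  Clause (light) is falsified — contradiction.
Both cases fail, so the formula is unsatisfiable.

Unsatisfiable — no assignment works.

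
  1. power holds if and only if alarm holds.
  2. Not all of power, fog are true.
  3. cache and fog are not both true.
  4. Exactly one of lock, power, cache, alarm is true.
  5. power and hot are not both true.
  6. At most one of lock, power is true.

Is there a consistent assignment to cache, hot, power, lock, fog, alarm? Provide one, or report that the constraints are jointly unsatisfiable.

cache = False; hot = True; power = False; lock = True; fog = False; alarm = False

  (1) power=F, alarm=F — same ✓
  (2) {power, fog}: 0/2 true — not all ✓
  (3) cache=F, fog=F — not both ✓
  (4) {lock, power, cache, alarm}: 1 true — exactly one ✓
  (5) power=F, hot=T — not both ✓
  (6) {lock, power}: 1 true — at most one ✓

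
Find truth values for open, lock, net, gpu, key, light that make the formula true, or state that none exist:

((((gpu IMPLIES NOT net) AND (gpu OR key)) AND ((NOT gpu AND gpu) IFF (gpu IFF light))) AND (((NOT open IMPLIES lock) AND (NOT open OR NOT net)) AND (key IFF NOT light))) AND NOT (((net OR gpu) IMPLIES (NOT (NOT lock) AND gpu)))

open = True, lock = False, net = False, gpu = True, key = True, light = False

  (((gpu IMPLIES NOT net) AND (gpu OR key)) AND ((NOT gpu AND gpu) IFF (gpu IFF light))) AND (((NOT open IMPLIES lock) AND (NOT open OR NOT net)) AND (key IFF NOT light)) = True
    ((gpu IMPLIES NOT net) AND (gpu OR key)) AND ((NOT gpu AND gpu) IFF (gpu IFF light)) = True
      (gpu IMPLIES NOT net) AND (gpu OR key) = True
        gpu IMPLIES NOT net = True
          NOT net = True
        gpu OR key = True
      (NOT gpu AND gpu) IFF (gpu IFF light) = True
        NOT gpu AND gpu = False
          NOT gpu = False
        gpu IFF light = False
    ((NOT open IMPLIES lock) AND (NOT open OR NOT net)) AND (key IFF NOT light) = True
      (NOT open IMPLIES lock) AND (NOT open OR NOT net) = True
        NOT open IMPLIES lock = True
          NOT open = False
        NOT open OR NOT net = True
          NOT open = False
          NOT net = True
      key IFF NOT light = True
        NOT light = True
  NOT (((net OR gpu) IMPLIES (NOT (NOT lock) AND gpu))) = True
    (net OR gpu) IMPLIES (NOT (NOT lock) AND gpu) = False
      net OR gpu = True
      NOT (NOT lock) AND gpu = False
        NOT (NOT lock) = False
          NOT lock = True
Both conjuncts True, so the formula holds.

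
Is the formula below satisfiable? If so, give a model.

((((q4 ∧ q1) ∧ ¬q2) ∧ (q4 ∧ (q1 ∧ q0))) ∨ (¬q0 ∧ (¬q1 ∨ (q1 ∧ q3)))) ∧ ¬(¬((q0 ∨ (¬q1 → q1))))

q0 = False, q1 = True, q2 = False, q3 = True, q4 = False

  (((q4 ∧ q1) ∧ ¬q2) ∧ (q4 ∧ (q1 ∧ q0))) ∨ (¬q0 ∧ (¬q1 ∨ (q1 ∧ q3))) = True
    ((q4 ∧ q1) ∧ ¬q2) ∧ (q4 ∧ (q1 ∧ q0)) = False
      (q4 ∧ q1) ∧ ¬q2 = False
        q4 ∧ q1 = False
        ¬q2 = True
      q4 ∧ (q1 ∧ q0) = False
        q1 ∧ q0 = False
    ¬q0 ∧ (¬q1 ∨ (q1 ∧ q3)) = True
      ¬q0 = True
      ¬q1 ∨ (q1 ∧ q3) = True
        ¬q1 = False
        q1 ∧ q3 = True
  ¬(¬((q0 ∨ (¬q1 → q1)))) = True
    ¬((q0 ∨ (¬q1 → q1))) = False
      q0 ∨ (¬q1 → q1) = True
        ¬q1 → q1 = True
          ¬q1 = False
Both conjuncts True, so the formula holds.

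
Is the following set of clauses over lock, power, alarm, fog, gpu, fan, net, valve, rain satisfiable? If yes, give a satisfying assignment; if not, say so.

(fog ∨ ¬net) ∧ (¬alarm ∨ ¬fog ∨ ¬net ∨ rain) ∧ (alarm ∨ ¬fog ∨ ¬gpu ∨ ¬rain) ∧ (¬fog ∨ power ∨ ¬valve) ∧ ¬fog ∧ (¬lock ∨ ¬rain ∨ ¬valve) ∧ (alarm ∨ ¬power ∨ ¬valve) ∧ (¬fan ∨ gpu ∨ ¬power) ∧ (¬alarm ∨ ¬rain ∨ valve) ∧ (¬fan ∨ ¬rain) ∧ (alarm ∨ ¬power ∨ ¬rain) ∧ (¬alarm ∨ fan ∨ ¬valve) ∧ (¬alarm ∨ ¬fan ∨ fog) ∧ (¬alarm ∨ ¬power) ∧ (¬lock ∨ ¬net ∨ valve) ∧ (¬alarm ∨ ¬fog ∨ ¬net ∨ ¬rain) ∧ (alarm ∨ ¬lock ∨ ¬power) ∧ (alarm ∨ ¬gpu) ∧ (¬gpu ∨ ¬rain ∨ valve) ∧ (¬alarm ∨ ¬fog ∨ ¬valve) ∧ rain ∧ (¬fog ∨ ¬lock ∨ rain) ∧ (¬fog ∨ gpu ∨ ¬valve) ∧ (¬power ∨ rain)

Unit clause (¬fog) forces fog = False.
Unit clause (rain) forces rain = True.
In (fog ∨ ¬net) only ¬net is left, so net = False.
In (¬fan ∨ ¬rain) only ¬fan is left, so fan = False.
Set lock = False.
Try power = True:
  (alarm ∨ ¬power ∨ ¬rain) forces alarm = True.
  clause (¬alarm ∨ ¬power) is falsified — backtrack.
So power = False.
Set alarm = False.
  then (alarm ∨ ¬gpu) forces gpu = False.
Set valve = True.
All clauses satisfied.

lock = False; power = False; alarm = False; fog = False; gpu = False; fan = False; net = False; valve = True; rain = True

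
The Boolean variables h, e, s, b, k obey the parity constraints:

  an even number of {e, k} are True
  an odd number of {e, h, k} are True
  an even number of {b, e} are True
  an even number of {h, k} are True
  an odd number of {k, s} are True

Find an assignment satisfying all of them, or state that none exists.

h = True; e = True; s = False; b = True; k = True

{e, k}: 2 true → even ✓
{e, h, k}: 3 true → odd ✓
{b, e}: 2 true → even ✓
{h, k}: 2 true → even ✓
{k, s}: 1 true → odd ✓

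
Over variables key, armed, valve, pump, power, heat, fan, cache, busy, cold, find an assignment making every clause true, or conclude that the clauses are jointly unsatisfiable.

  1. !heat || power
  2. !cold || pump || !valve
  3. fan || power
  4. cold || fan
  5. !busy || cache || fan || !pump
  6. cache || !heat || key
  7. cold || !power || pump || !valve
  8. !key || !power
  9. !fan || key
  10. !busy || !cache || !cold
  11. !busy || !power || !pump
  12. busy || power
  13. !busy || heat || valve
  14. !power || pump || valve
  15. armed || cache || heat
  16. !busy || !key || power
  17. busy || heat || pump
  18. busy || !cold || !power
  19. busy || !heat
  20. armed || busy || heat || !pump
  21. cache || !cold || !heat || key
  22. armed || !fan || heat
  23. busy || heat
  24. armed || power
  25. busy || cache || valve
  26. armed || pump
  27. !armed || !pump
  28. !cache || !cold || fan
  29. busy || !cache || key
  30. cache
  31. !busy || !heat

Case cold = True:
  (cache) forces cache = True.
  (!busy || !cache || !cold) forces busy = False.
  (busy || power) forces power = True.
  Clause (busy || !cold || !power) is falsified — contradiction.
Case cold = False:
  (cold || fan) forces fan = True.
  (!fan || key) forces key = True.
  (!key || !power) forces power = False.
  (!heat || power) forces heat = False.
  (busy || power) forces busy = True.
  Clause (!busy || !key || power) is falsified — contradiction.
Both cases fail, so the formula is unsatisfiable.

The formula is unsatisfiable.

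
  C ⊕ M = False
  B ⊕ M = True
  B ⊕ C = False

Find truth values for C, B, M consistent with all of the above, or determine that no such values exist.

UNSATISFIABLE

Adding constraints 1, 2, 3 mod 2: every variable appears an even number of times on the left, so the left side is 0.
But the right sides sum to 1 (mod 2). 0 ≠ 1 — the system is inconsistent.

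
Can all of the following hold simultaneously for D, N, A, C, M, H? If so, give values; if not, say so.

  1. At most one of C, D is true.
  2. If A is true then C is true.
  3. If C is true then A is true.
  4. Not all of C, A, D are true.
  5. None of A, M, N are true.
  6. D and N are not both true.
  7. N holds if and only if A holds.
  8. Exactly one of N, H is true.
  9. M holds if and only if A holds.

D = True; N = False; A = False; C = False; M = False; H = True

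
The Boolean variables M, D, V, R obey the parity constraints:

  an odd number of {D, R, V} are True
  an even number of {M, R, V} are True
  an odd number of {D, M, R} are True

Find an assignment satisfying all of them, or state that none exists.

M=F, D=T, V=F, R=F

{D, R, V}: 1 true → odd ✓
{M, R, V}: 0 true → even ✓
{D, M, R}: 1 true → odd ✓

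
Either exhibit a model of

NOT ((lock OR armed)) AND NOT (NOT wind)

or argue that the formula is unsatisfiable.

wind = True, armed = False, lock = False

  NOT ((lock OR armed)) = True
    lock OR armed = False
  NOT (NOT wind) = True
    NOT wind = False
Both conjuncts True, so the formula holds.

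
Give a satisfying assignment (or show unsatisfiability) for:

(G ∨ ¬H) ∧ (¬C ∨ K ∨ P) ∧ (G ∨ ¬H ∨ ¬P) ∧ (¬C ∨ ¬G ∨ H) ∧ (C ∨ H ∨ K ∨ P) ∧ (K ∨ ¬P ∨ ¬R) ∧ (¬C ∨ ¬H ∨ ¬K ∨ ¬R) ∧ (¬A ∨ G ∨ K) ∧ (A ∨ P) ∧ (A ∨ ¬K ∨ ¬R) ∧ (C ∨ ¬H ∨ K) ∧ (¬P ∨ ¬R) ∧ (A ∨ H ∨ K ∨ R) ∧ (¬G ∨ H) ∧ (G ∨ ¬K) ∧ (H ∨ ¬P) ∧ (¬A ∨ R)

Set K = False.
Try C = False:
  (C ∨ ¬H ∨ K) forces H = False.
  (C ∨ H ∨ K ∨ P) forces P = True.
  clause (H ∨ ¬P) is falsified — backtrack.
So C = True.
  then (¬C ∨ K ∨ P) forces P = True.
  then (K ∨ ¬P ∨ ¬R) forces R = False.
  then (H ∨ ¬P) forces H = True.
  then (¬A ∨ R) forces A = False.
  then (G ∨ ¬H) forces G = True.
All clauses satisfied.

K = False, C = True, G = True, A = False, P = True, H = True, R = False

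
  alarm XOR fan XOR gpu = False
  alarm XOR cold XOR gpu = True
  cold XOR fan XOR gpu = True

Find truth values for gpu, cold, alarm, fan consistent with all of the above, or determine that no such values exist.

gpu=F; cold=F; alarm=T; fan=T

alarm XOR fan XOR gpu = T XOR T XOR F = False ✓
alarm XOR cold XOR gpu = T XOR F XOR F = True ✓
cold XOR fan XOR gpu = F XOR T XOR F = True ✓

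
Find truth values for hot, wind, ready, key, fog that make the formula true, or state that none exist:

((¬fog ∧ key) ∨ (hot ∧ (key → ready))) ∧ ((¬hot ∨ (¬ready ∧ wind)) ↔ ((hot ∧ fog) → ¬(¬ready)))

hot=F; wind=T; ready=T; key=T; fog=F

  (¬fog ∧ key) ∨ (hot ∧ (key → ready)) = True
    ¬fog ∧ key = True
      ¬fog = True
    hot ∧ (key → ready) = False
      key → ready = True
  (¬hot ∨ (¬ready ∧ wind)) ↔ ((hot ∧ fog) → ¬(¬ready)) = True
    ¬hot ∨ (¬ready ∧ wind) = True
      ¬hot = True
      ¬ready ∧ wind = False
        ¬ready = False
    (hot ∧ fog) → ¬(¬ready) = True
      hot ∧ fog = False
      ¬(¬ready) = True
        ¬ready = False
Both conjuncts True, so the formula holds.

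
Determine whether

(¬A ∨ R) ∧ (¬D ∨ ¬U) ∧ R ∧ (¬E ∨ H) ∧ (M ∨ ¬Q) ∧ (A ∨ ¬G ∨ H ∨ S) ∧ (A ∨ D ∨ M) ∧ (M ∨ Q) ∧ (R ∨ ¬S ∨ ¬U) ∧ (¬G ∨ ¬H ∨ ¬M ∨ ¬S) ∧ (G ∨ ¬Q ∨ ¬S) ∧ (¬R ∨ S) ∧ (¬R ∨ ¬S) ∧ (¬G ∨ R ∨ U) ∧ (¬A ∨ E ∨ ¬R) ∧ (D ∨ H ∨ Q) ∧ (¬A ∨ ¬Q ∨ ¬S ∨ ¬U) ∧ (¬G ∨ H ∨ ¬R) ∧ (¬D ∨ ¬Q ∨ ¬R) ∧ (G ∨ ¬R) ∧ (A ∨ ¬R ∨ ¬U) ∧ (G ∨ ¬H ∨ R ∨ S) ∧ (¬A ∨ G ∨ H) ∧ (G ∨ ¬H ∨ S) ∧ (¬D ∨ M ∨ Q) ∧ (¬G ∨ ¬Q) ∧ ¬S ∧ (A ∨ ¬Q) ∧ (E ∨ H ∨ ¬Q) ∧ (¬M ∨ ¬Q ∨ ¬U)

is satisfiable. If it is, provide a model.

UNSATISFIABLE

Case S = True:
  Clause (¬S) is falsified — contradiction.
Case S = False:
  (R) forces R = True.
  Clause (¬R ∨ S) is falsified — contradiction.
Both cases fail, so the formula is unsatisfiable.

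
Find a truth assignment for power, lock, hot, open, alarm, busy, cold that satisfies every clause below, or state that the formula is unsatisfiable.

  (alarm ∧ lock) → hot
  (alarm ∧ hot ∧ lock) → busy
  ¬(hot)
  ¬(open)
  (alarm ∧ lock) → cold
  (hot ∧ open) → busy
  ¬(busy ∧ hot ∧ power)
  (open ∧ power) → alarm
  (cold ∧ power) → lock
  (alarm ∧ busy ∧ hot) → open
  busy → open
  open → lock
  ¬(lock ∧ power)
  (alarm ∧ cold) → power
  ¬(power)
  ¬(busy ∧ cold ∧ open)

Unit clause (¬hot) forces hot = False.
Unit clause (¬power) forces power = False.
Unit clause (¬open) forces open = False.
In (¬busy ∨ open) only ¬busy is left, so busy = False.
Set lock = False.
Set alarm = False.
Set cold = True.
All clauses satisfied.

power: False, lock: False, hot: False, open: False, alarm: False, busy: False, cold: True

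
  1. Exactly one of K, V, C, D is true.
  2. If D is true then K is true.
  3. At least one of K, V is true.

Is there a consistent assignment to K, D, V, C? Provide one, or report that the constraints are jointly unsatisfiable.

K: True; D: False; V: False; C: False

  (1) {K, V, C, D}: 1 true — exactly one ✓
  (2) D=F ⇒ K: vacuous ✓
  (3) {K, V}: 1 true — at least one ✓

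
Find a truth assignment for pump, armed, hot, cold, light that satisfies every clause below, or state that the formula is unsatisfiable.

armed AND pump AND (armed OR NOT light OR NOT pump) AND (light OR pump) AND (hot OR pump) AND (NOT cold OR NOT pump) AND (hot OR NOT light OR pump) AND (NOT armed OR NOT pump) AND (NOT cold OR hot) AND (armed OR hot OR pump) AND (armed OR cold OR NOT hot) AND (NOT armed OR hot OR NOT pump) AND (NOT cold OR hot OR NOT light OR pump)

The formula is unsatisfiable.

Case pump = True:
  (armed) forces armed = True.
  Clause (NOT armed OR NOT pump) is falsified — contradiction.
Case pump = False:
  Clause (pump) is falsified — contradiction.
Both cases fail, so the formula is unsatisfiable.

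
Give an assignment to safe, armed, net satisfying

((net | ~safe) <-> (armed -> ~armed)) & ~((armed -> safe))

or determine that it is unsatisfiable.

No satisfying assignment exists.

Case safe = True: the conjunct ~((armed -> safe)) becomes ~((armed -> True)) = False.
Case safe = False: the formula simplifies to (armed -> ~armed) & ~(~armed).
  armed = True: the conjunct armed -> ~armed becomes True -> ~True = False.
  armed = False: the conjunct ~(~armed) becomes ~(~False) = False.
Both cases fail — unsatisfiable.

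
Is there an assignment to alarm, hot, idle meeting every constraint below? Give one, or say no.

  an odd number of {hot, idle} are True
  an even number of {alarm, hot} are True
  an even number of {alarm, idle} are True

The formula is unsatisfiable.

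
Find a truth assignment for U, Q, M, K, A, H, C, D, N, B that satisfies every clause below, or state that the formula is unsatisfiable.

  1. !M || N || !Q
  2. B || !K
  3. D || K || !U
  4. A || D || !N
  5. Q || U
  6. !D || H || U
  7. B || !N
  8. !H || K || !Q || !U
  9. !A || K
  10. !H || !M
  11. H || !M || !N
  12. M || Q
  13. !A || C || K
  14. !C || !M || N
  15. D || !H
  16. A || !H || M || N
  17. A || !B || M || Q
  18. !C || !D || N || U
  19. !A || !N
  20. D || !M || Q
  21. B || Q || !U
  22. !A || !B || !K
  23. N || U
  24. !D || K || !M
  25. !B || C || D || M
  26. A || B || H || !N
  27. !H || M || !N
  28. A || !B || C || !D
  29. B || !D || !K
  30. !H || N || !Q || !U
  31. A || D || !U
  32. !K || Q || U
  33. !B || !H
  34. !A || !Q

Set U = True.
Set Q = True.
  then (!A || !Q) forces A = False.
  then (A || D || !U) forces D = True.
Try M = True:
  (!M || N || !Q) forces N = True.
  (B || !N) forces B = True.
  (!H || !M) forces H = False.
  clause (H || !M || !N) is falsified — backtrack.
So M = False.
Set K = False.
  then (!H || K || !Q || !U) forces H = False.
Set C = True.
Set N = True.
  then (B || !N) forces B = True.
All clauses satisfied.

U=T, Q=T, M=F, K=F, A=F, H=F, C=T, D=T, N=T, B=T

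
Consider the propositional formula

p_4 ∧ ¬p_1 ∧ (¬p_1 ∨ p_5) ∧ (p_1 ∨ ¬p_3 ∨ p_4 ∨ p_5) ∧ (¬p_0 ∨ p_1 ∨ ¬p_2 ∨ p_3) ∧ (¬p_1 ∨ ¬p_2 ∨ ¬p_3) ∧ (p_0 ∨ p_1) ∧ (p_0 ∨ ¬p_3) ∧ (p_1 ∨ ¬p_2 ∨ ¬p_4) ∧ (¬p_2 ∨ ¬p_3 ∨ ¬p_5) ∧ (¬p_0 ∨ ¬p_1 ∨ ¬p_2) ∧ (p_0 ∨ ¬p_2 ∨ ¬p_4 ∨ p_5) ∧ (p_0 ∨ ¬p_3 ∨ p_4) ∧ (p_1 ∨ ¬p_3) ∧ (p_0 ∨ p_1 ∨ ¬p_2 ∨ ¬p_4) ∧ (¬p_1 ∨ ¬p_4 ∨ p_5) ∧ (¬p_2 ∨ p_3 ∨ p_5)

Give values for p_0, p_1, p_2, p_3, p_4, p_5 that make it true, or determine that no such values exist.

p_0: True, p_1: False, p_2: False, p_3: False, p_4: True, p_5: False

Unit clause (p_4) forces p_4 = True.
Unit clause (¬p_1) forces p_1 = False.
In (p_0 ∨ p_1) only p_0 is left, so p_0 = True.
In (p_1 ∨ ¬p_2 ∨ ¬p_4) only ¬p_2 is left, so p_2 = False.
In (p_1 ∨ ¬p_3) only ¬p_3 is left, so p_3 = False.
Set p_5 = False.
All clauses satisfied.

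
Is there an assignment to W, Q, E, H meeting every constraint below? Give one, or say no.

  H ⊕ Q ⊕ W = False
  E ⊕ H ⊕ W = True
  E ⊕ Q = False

Adding constraints 1, 2, 3 mod 2: every variable appears an even number of times on the left, so the left side is 0.
But the right sides sum to 1 (mod 2). 0 ≠ 1 — the system is inconsistent.

Unsatisfiable — no assignment works.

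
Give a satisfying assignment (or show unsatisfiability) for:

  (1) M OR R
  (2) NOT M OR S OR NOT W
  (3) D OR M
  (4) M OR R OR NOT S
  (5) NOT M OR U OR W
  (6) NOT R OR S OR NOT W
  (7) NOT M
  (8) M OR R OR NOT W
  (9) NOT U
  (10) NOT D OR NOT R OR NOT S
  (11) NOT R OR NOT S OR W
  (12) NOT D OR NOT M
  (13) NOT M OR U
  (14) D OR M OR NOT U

Unit clause (NOT M) forces M = False.
Unit clause (NOT U) forces U = False.
In (M OR R) only R is left, so R = True.
In (D OR M) only D is left, so D = True.
In (NOT D OR NOT R OR NOT S) only NOT S is left, so S = False.
In (NOT R OR S OR NOT W) only NOT W is left, so W = False.
All clauses satisfied.

W=F, M=F, S=F, R=T, D=T, U=F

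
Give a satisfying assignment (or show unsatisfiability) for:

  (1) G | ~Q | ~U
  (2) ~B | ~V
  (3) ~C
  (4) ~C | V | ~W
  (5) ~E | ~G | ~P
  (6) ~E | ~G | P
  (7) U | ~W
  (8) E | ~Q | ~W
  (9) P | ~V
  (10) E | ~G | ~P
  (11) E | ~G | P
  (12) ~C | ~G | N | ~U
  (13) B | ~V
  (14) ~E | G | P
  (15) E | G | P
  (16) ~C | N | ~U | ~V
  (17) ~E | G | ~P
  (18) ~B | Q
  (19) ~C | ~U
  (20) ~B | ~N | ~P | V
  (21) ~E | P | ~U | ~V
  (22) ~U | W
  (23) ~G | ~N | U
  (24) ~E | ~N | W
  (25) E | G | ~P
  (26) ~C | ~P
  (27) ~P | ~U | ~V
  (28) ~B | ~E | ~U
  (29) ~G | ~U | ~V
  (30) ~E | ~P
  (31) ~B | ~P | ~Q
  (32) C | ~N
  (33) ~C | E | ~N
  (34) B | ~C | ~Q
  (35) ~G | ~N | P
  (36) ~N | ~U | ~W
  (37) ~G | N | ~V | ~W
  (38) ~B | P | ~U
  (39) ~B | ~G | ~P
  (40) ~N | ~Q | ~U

Case P = True:
  (~C) forces C = False.
  (~E | ~P) forces E = False.
  (E | ~G | ~P) forces G = False.
  Clause (E | G | ~P) is falsified — contradiction.
Case P = False:
  (~C) forces C = False.
  (P | ~V) forces V = False.
  (C | ~N) forces N = False.
  If E = True:
    (~E | ~G | P) forces G = False.
    clause (~E | G | P) is falsified.
  If E = False:
    (E | ~G | P) forces G = False.
    clause (E | G | P) is falsified.
  Every sub-case reaches a contradiction.
Both cases fail, so the formula is unsatisfiable.

The formula is unsatisfiable.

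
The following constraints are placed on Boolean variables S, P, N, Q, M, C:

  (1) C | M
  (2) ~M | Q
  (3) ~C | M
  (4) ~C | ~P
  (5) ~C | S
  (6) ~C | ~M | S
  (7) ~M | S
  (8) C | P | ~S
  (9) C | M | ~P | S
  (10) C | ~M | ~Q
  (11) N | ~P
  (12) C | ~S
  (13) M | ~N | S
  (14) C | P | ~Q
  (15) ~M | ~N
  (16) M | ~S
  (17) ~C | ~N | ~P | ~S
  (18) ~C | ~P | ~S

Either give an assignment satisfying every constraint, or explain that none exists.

Try S = False:
  (~C | S) forces C = False.
  (C | M) forces M = True.
  clause (~M | S) is falsified — backtrack.
So S = True.
  then (C | ~S) forces C = True.
  then (M | ~S) forces M = True.
  then (~C | ~P | ~S) forces P = False.
  then (~M | Q) forces Q = True.
  then (~M | ~N) forces N = False.
All clauses satisfied.

S=T; P=F; N=F; Q=T; M=T; C=T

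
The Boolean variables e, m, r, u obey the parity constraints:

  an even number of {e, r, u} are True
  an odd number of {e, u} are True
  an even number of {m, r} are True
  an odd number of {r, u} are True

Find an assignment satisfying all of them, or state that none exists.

e = True; m = True; r = True; u = False

{e, r, u}: 2 true → even ✓
{e, u}: 1 true → odd ✓
{m, r}: 2 true → even ✓
{r, u}: 1 true → odd ✓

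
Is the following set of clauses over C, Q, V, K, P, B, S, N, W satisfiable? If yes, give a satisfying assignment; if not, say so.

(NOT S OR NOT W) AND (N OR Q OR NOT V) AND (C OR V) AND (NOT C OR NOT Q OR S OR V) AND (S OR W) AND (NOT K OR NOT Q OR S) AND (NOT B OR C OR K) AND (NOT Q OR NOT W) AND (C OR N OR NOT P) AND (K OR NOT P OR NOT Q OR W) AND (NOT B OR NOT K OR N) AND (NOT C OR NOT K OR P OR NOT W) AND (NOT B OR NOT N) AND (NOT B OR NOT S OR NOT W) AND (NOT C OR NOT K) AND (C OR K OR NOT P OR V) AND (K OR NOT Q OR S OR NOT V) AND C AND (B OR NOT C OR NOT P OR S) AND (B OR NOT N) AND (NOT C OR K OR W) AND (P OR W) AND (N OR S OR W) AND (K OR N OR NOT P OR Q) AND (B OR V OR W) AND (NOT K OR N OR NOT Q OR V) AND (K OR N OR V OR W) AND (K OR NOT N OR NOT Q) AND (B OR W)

C: True, Q: False, V: False, K: False, P: False, B: False, S: False, N: False, W: True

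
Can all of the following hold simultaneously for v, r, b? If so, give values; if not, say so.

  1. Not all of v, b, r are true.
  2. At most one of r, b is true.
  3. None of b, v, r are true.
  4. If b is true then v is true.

v = False; r = False; b = False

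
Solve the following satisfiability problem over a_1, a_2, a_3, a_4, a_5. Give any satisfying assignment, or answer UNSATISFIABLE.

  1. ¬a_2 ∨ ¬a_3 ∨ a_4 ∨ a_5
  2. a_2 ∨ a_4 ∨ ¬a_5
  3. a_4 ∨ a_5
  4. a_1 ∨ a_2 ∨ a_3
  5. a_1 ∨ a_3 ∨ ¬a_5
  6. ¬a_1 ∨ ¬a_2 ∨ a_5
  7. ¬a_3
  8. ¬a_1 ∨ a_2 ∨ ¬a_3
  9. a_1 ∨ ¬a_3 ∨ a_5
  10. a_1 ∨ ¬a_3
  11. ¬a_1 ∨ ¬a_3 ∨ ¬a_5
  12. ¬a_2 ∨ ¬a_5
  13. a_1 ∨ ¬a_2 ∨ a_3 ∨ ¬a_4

a_1: True; a_2: False; a_3: False; a_4: True; a_5: True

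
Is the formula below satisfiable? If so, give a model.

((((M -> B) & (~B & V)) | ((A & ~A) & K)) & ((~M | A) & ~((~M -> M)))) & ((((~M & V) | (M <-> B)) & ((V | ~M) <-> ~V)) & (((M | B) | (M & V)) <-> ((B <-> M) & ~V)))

Case M = True: the conjunct ~((~M -> M)) becomes ~((False -> True)) = False.
Case M = False: the formula simplifies to ((~B & V) | ((A & ~A) & K)) & (((V | ~B) & ~V) & (B <-> (~B & ~V))).
  B = True: the conjunct B <-> (~B & ~V) becomes True <-> (False & ~V) = False.
  B = False: simplifies to (V | ((A & ~A) & K)) & (~V & V).
    V = True: the conjunct ~V is False.
    V = False: the conjunct V is False.
Both cases fail — unsatisfiable.

No satisfying assignment exists.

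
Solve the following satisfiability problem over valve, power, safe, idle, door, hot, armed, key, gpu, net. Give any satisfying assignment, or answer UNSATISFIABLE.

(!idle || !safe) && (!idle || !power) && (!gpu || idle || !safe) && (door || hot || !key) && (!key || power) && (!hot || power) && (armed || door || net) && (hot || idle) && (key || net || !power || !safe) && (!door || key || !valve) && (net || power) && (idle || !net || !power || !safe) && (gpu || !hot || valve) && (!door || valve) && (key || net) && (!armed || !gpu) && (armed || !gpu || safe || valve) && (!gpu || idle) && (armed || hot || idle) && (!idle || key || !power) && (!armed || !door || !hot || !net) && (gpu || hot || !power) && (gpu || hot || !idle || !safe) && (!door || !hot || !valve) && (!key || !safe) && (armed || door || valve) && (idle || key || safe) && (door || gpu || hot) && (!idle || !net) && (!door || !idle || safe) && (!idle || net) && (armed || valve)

valve=T; power=T; safe=F; idle=F; door=F; hot=T; armed=T; key=T; gpu=F; net=F

Try valve = False:
  (!door || valve) forces door = False.
  (armed || door || valve) forces armed = True.
  (!armed || !gpu) forces gpu = False.
  (gpu || !hot || valve) forces hot = False.
  clause (door || gpu || hot) is falsified — backtrack.
So valve = True.
Set power = True.
  then (!idle || !power) forces idle = False.
  then (hot || idle) forces hot = True.
  then (!gpu || idle) forces gpu = False.
  then (!door || !hot || !valve) forces door = False.
Set safe = False.
  then (idle || key || safe) forces key = True.
Set armed = True.
Set net = False.
All clauses satisfied.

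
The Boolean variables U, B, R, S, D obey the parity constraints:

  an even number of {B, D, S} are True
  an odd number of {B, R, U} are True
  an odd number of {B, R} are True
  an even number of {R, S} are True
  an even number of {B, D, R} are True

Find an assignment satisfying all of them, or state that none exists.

U = False; B = True; R = False; S = False; D = True

{B, D, S}: 2 true → even ✓
{B, R, U}: 1 true → odd ✓
{B, R}: 1 true → odd ✓
{R, S}: 0 true → even ✓
{B, D, R}: 2 true → even ✓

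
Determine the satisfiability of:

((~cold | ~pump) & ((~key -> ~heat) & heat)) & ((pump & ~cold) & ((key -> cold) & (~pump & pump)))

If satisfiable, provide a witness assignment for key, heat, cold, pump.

Case pump = True: the conjunct ~pump is False.
Case pump = False: the conjunct pump is False.
Both cases fail — unsatisfiable.

The formula is unsatisfiable.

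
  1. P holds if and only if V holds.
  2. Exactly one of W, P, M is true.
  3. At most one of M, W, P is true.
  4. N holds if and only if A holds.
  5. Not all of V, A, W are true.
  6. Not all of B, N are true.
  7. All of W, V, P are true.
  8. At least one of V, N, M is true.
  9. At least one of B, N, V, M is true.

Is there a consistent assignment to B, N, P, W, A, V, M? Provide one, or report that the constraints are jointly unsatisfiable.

The formula is unsatisfiable.

Case W = True:
  (2) with W=T forces P = False.
  Constraint (7) is violated (P=F) — contradiction.
Case W = False:
  Constraint (7) is violated (W=F) — contradiction.
Both cases fail — unsatisfiable.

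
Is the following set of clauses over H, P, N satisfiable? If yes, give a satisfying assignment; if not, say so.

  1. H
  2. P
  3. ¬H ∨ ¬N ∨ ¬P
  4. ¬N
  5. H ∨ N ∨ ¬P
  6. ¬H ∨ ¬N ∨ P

H = True; P = True; N = False

Unit clause (H) forces H = True.
Unit clause (P) forces P = True.
In (¬H ∨ ¬N ∨ ¬P) only ¬N is left, so N = False.
All clauses satisfied.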